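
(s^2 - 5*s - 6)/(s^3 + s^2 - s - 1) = (s - 6)/(s^2 - 1)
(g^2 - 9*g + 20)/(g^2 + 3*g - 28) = (g - 5)/(g + 7)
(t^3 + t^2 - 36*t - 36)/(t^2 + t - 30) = (t^2 - 5*t - 6)/(t - 5)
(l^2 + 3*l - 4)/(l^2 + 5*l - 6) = (l + 4)/(l + 6)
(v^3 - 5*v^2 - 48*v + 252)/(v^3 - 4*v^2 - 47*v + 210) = (v - 6)/(v - 5)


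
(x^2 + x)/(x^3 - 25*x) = (x + 1)/(x^2 - 25)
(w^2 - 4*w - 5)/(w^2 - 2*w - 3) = (w - 5)/(w - 3)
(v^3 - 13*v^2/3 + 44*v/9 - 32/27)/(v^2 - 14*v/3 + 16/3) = (9*v^2 - 15*v + 4)/(9*(v - 2))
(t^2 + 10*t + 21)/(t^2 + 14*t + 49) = (t + 3)/(t + 7)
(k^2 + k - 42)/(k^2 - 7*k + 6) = (k + 7)/(k - 1)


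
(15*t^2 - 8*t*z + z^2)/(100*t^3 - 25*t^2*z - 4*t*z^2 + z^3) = (-3*t + z)/(-20*t^2 + t*z + z^2)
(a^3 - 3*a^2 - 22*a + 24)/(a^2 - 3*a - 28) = (a^2 - 7*a + 6)/(a - 7)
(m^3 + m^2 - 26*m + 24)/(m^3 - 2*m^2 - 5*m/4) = 4*(-m^3 - m^2 + 26*m - 24)/(m*(-4*m^2 + 8*m + 5))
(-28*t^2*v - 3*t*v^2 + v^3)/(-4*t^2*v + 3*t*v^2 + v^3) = (7*t - v)/(t - v)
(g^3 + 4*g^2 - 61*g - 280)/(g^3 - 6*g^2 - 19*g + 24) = (g^2 + 12*g + 35)/(g^2 + 2*g - 3)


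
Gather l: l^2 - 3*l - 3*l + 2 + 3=l^2 - 6*l + 5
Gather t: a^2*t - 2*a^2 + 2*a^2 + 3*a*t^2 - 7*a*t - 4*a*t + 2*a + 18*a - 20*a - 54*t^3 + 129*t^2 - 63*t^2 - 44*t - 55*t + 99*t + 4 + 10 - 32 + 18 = -54*t^3 + t^2*(3*a + 66) + t*(a^2 - 11*a)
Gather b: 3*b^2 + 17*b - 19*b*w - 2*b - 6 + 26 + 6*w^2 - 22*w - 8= 3*b^2 + b*(15 - 19*w) + 6*w^2 - 22*w + 12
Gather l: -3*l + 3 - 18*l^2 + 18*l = -18*l^2 + 15*l + 3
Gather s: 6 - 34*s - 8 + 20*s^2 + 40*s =20*s^2 + 6*s - 2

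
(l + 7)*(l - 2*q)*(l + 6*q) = l^3 + 4*l^2*q + 7*l^2 - 12*l*q^2 + 28*l*q - 84*q^2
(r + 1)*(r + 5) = r^2 + 6*r + 5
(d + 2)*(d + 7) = d^2 + 9*d + 14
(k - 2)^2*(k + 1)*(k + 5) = k^4 + 2*k^3 - 15*k^2 + 4*k + 20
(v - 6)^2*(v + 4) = v^3 - 8*v^2 - 12*v + 144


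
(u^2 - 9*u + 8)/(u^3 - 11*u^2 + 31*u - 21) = (u - 8)/(u^2 - 10*u + 21)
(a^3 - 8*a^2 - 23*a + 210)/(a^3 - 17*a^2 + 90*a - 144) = (a^2 - 2*a - 35)/(a^2 - 11*a + 24)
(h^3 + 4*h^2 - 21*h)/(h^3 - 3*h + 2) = h*(h^2 + 4*h - 21)/(h^3 - 3*h + 2)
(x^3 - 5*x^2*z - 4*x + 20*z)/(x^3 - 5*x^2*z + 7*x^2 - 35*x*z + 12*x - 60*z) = (x^2 - 4)/(x^2 + 7*x + 12)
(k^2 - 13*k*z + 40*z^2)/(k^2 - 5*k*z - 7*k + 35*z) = (k - 8*z)/(k - 7)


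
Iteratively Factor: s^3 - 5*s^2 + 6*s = (s - 3)*(s^2 - 2*s) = (s - 3)*(s - 2)*(s)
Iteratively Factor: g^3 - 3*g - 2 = (g + 1)*(g^2 - g - 2) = (g - 2)*(g + 1)*(g + 1)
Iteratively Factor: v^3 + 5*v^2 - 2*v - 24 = (v + 3)*(v^2 + 2*v - 8) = (v - 2)*(v + 3)*(v + 4)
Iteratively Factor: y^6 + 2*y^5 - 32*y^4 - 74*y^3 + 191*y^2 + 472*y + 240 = (y + 4)*(y^5 - 2*y^4 - 24*y^3 + 22*y^2 + 103*y + 60) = (y + 1)*(y + 4)*(y^4 - 3*y^3 - 21*y^2 + 43*y + 60) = (y - 5)*(y + 1)*(y + 4)*(y^3 + 2*y^2 - 11*y - 12) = (y - 5)*(y + 1)*(y + 4)^2*(y^2 - 2*y - 3) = (y - 5)*(y - 3)*(y + 1)*(y + 4)^2*(y + 1)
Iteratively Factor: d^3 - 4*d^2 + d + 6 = (d + 1)*(d^2 - 5*d + 6) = (d - 3)*(d + 1)*(d - 2)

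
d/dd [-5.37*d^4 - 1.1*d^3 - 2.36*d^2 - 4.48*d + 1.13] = -21.48*d^3 - 3.3*d^2 - 4.72*d - 4.48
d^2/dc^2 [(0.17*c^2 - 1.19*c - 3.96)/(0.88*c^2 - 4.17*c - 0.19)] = (-0.595408000000001*c^3 - 18.2292*c^2 + 85.995888*c - 137.146364)/(0.681472*c^6 - 9.687744*c^5 + 45.465288*c^4 - 68.328369*c^3 - 9.816369*c^2 - 0.451611*c - 0.006859)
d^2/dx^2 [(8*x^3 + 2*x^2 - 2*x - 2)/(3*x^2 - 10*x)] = 4*(421*x^3 - 27*x^2 + 90*x - 100)/(x^3*(27*x^3 - 270*x^2 + 900*x - 1000))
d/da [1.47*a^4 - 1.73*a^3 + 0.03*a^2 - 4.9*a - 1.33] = 5.88*a^3 - 5.19*a^2 + 0.06*a - 4.9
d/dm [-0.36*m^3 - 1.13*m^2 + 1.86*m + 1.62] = -1.08*m^2 - 2.26*m + 1.86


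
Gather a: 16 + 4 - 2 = 18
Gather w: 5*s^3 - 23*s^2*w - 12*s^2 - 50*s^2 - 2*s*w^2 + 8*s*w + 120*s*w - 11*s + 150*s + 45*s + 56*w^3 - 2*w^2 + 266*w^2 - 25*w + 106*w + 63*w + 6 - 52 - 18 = 5*s^3 - 62*s^2 + 184*s + 56*w^3 + w^2*(264 - 2*s) + w*(-23*s^2 + 128*s + 144) - 64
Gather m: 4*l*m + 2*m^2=4*l*m + 2*m^2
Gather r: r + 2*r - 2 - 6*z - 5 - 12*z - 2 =3*r - 18*z - 9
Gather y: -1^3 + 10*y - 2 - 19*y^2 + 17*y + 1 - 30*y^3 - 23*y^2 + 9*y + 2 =-30*y^3 - 42*y^2 + 36*y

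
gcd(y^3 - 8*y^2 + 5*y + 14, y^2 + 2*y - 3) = 1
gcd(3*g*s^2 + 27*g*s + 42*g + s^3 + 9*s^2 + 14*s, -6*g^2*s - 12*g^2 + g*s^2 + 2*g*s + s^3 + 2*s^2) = 3*g*s + 6*g + s^2 + 2*s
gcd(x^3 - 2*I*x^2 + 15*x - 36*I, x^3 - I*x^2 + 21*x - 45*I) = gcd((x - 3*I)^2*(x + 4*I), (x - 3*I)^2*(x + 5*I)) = x^2 - 6*I*x - 9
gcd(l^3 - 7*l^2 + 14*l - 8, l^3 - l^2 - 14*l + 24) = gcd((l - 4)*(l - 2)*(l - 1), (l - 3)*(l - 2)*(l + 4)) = l - 2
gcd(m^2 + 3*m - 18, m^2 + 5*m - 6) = m + 6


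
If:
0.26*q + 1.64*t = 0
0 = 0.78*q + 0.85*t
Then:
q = 0.00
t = 0.00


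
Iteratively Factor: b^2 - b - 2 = (b + 1)*(b - 2)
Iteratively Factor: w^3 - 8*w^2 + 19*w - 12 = (w - 3)*(w^2 - 5*w + 4) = (w - 3)*(w - 1)*(w - 4)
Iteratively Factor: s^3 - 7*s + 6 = (s - 1)*(s^2 + s - 6) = (s - 2)*(s - 1)*(s + 3)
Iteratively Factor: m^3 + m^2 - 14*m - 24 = (m + 2)*(m^2 - m - 12) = (m - 4)*(m + 2)*(m + 3)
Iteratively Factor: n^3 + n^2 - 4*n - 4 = (n + 1)*(n^2 - 4) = (n + 1)*(n + 2)*(n - 2)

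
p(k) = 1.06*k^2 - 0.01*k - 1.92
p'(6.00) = 12.71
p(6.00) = 36.18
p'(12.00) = 25.43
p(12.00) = 150.60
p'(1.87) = 3.95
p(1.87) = 1.77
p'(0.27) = 0.56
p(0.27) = -1.85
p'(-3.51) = -7.45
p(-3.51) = 11.17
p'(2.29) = 4.84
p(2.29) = 3.62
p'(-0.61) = -1.30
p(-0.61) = -1.52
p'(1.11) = 2.34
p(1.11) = -0.63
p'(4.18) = 8.85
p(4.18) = 16.56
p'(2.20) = 4.65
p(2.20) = 3.19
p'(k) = 2.12*k - 0.01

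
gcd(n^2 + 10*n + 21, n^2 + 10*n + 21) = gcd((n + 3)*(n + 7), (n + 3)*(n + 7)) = n^2 + 10*n + 21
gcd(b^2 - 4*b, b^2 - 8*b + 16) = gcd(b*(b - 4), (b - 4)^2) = b - 4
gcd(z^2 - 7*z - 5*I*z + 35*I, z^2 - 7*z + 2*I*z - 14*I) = z - 7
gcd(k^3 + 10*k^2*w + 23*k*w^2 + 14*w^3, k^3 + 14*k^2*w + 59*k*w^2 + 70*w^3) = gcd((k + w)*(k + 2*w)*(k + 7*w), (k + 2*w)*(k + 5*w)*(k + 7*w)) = k^2 + 9*k*w + 14*w^2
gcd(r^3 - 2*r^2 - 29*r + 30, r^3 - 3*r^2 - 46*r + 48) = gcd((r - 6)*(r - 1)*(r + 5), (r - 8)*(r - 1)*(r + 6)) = r - 1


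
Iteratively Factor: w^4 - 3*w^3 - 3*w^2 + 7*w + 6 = (w - 3)*(w^3 - 3*w - 2) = (w - 3)*(w + 1)*(w^2 - w - 2) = (w - 3)*(w + 1)^2*(w - 2)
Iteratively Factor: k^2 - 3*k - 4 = (k - 4)*(k + 1)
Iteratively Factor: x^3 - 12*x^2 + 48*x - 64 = (x - 4)*(x^2 - 8*x + 16) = (x - 4)^2*(x - 4)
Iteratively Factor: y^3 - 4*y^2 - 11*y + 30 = (y - 5)*(y^2 + y - 6) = (y - 5)*(y + 3)*(y - 2)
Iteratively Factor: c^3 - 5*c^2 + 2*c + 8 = (c + 1)*(c^2 - 6*c + 8) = (c - 2)*(c + 1)*(c - 4)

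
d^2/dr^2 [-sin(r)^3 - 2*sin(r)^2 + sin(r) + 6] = 9*sin(r)^3 + 8*sin(r)^2 - 7*sin(r) - 4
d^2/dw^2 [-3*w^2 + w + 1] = -6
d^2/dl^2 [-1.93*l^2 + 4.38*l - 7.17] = -3.86000000000000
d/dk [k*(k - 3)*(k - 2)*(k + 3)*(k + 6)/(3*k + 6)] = 2*(2*k^5 + 11*k^4 - 5*k^3 - 81*k^2 - 72*k + 108)/(3*(k^2 + 4*k + 4))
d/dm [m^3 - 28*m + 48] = 3*m^2 - 28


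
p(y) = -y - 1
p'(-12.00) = -1.00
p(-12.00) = 11.00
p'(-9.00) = -1.00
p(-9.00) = 8.00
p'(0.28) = -1.00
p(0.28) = -1.28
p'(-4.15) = -1.00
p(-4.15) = 3.15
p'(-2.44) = -1.00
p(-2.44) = 1.44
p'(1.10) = -1.00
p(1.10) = -2.10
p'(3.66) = -1.00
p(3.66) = -4.66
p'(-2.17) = -1.00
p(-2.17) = 1.17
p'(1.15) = -1.00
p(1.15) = -2.15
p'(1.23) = -1.00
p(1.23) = -2.23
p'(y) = -1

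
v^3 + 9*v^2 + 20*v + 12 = (v + 1)*(v + 2)*(v + 6)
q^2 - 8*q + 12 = (q - 6)*(q - 2)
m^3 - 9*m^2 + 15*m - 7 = (m - 7)*(m - 1)^2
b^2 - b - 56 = (b - 8)*(b + 7)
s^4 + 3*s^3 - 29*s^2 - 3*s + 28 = (s - 4)*(s - 1)*(s + 1)*(s + 7)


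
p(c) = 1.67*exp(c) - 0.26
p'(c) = 1.67*exp(c)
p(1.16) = 5.07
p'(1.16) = 5.33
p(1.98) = 11.84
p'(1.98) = 12.10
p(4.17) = 107.81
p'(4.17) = 108.07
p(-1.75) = 0.03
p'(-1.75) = 0.29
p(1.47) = 7.00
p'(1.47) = 7.26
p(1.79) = 9.74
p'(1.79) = 10.00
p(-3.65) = -0.22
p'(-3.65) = 0.04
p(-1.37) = 0.16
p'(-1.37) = 0.42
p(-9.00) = -0.26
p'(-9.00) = 0.00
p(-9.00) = -0.26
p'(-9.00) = 0.00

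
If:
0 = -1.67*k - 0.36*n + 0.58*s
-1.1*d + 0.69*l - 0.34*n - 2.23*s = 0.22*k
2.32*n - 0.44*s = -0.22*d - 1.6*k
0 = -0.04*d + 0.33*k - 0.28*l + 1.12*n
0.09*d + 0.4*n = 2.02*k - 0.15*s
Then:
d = 0.00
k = 0.00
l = 0.00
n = 0.00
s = 0.00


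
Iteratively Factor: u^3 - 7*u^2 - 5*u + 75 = (u - 5)*(u^2 - 2*u - 15) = (u - 5)^2*(u + 3)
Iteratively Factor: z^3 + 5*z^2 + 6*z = (z + 3)*(z^2 + 2*z) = (z + 2)*(z + 3)*(z)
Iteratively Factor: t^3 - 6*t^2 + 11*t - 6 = (t - 1)*(t^2 - 5*t + 6) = (t - 2)*(t - 1)*(t - 3)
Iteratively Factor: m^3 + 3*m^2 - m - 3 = (m + 3)*(m^2 - 1) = (m - 1)*(m + 3)*(m + 1)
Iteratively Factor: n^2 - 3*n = (n)*(n - 3)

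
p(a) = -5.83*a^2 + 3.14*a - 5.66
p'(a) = 3.14 - 11.66*a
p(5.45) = -161.71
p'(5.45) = -60.41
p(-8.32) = -435.35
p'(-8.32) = 100.15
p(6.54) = -234.48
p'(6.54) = -73.12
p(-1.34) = -20.34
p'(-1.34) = 18.76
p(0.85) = -7.20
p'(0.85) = -6.77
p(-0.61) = -9.74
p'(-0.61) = 10.25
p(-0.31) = -7.19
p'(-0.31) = 6.75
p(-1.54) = -24.32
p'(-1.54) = 21.10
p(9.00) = -449.63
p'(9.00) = -101.80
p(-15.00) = -1364.51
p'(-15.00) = 178.04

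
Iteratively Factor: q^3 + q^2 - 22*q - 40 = (q + 2)*(q^2 - q - 20) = (q + 2)*(q + 4)*(q - 5)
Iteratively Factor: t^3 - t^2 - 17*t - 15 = (t + 3)*(t^2 - 4*t - 5) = (t - 5)*(t + 3)*(t + 1)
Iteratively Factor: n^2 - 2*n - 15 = (n + 3)*(n - 5)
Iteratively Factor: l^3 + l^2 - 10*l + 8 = (l - 1)*(l^2 + 2*l - 8) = (l - 2)*(l - 1)*(l + 4)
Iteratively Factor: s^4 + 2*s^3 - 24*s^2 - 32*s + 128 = (s + 4)*(s^3 - 2*s^2 - 16*s + 32) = (s - 2)*(s + 4)*(s^2 - 16) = (s - 2)*(s + 4)^2*(s - 4)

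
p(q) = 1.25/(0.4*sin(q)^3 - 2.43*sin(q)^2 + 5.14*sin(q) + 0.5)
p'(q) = 1.25*(-1.2*sin(q)^2*cos(q) + 4.86*sin(q)*cos(q) - 5.14*cos(q))/(0.4*sin(q)^3 - 2.43*sin(q)^2 + 5.14*sin(q) + 0.5)^2 = (-1.5*sin(q)^2 + 6.075*sin(q) - 6.425)*cos(q)/(0.4*sin(q)^3 - 2.43*sin(q)^2 + 5.14*sin(q) + 0.5)^2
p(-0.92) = -0.23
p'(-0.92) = -0.26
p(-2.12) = -0.21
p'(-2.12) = 0.19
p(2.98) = 0.99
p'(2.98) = 3.38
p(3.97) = -0.26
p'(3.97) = 0.35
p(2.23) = 0.39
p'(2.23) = 0.15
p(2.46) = 0.43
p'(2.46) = 0.30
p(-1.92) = -0.18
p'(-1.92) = 0.10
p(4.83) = -0.17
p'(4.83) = -0.03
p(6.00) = -1.10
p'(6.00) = -6.15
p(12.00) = -0.41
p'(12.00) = -0.94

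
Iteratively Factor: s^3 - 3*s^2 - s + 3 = (s + 1)*(s^2 - 4*s + 3) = (s - 3)*(s + 1)*(s - 1)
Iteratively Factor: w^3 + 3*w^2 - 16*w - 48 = (w + 4)*(w^2 - w - 12) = (w + 3)*(w + 4)*(w - 4)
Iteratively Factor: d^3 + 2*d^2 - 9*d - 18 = (d + 3)*(d^2 - d - 6) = (d + 2)*(d + 3)*(d - 3)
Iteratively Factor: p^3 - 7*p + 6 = (p - 1)*(p^2 + p - 6) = (p - 2)*(p - 1)*(p + 3)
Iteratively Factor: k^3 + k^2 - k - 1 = (k + 1)*(k^2 - 1) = (k + 1)^2*(k - 1)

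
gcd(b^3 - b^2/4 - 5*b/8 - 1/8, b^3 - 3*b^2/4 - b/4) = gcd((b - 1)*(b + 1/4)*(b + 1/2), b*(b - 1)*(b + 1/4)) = b^2 - 3*b/4 - 1/4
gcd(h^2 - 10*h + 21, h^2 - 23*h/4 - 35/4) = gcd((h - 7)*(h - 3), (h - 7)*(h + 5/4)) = h - 7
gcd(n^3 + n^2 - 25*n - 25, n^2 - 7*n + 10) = n - 5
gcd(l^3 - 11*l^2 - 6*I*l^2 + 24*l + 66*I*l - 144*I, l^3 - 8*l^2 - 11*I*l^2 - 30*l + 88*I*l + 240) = l^2 + l*(-8 - 6*I) + 48*I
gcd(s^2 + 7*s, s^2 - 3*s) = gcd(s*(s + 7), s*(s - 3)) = s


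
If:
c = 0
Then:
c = 0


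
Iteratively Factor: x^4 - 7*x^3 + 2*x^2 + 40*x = (x)*(x^3 - 7*x^2 + 2*x + 40) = x*(x + 2)*(x^2 - 9*x + 20) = x*(x - 4)*(x + 2)*(x - 5)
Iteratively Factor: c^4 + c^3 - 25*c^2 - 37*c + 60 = (c - 5)*(c^3 + 6*c^2 + 5*c - 12) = (c - 5)*(c + 4)*(c^2 + 2*c - 3) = (c - 5)*(c + 3)*(c + 4)*(c - 1)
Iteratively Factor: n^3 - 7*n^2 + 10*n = (n - 5)*(n^2 - 2*n) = n*(n - 5)*(n - 2)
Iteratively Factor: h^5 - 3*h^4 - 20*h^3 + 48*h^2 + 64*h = (h + 4)*(h^4 - 7*h^3 + 8*h^2 + 16*h) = (h - 4)*(h + 4)*(h^3 - 3*h^2 - 4*h) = (h - 4)^2*(h + 4)*(h^2 + h) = h*(h - 4)^2*(h + 4)*(h + 1)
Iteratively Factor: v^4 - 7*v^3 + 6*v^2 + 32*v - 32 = (v - 4)*(v^3 - 3*v^2 - 6*v + 8) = (v - 4)^2*(v^2 + v - 2) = (v - 4)^2*(v - 1)*(v + 2)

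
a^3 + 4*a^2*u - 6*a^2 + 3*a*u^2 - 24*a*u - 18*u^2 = (a - 6)*(a + u)*(a + 3*u)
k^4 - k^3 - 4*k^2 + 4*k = k*(k - 2)*(k - 1)*(k + 2)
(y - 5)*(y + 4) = y^2 - y - 20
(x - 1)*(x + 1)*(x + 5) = x^3 + 5*x^2 - x - 5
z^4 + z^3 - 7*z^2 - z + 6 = (z - 2)*(z - 1)*(z + 1)*(z + 3)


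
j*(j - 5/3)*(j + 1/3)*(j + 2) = j^4 + 2*j^3/3 - 29*j^2/9 - 10*j/9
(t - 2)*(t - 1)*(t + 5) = t^3 + 2*t^2 - 13*t + 10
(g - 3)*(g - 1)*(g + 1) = g^3 - 3*g^2 - g + 3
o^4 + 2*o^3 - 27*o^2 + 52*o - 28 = (o - 2)^2*(o - 1)*(o + 7)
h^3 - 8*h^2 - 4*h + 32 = (h - 8)*(h - 2)*(h + 2)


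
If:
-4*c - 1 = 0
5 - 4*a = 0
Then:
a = 5/4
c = -1/4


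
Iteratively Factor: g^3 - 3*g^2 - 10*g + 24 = (g + 3)*(g^2 - 6*g + 8) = (g - 2)*(g + 3)*(g - 4)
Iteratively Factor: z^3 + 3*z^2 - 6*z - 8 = (z + 4)*(z^2 - z - 2) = (z + 1)*(z + 4)*(z - 2)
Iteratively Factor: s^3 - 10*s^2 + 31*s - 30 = (s - 5)*(s^2 - 5*s + 6) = (s - 5)*(s - 3)*(s - 2)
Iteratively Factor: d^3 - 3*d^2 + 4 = (d - 2)*(d^2 - d - 2) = (d - 2)^2*(d + 1)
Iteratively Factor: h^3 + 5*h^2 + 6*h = (h + 2)*(h^2 + 3*h) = (h + 2)*(h + 3)*(h)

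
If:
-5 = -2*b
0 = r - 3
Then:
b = 5/2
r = 3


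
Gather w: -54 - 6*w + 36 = -6*w - 18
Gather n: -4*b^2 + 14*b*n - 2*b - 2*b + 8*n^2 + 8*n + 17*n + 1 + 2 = -4*b^2 - 4*b + 8*n^2 + n*(14*b + 25) + 3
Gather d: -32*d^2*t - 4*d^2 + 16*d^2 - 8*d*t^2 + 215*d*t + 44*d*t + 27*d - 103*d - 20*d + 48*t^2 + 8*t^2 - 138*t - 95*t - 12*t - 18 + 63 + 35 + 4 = d^2*(12 - 32*t) + d*(-8*t^2 + 259*t - 96) + 56*t^2 - 245*t + 84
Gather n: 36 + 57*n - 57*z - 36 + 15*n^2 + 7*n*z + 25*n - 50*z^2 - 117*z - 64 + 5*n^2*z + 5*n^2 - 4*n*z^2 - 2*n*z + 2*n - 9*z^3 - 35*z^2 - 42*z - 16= n^2*(5*z + 20) + n*(-4*z^2 + 5*z + 84) - 9*z^3 - 85*z^2 - 216*z - 80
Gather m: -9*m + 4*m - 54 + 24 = -5*m - 30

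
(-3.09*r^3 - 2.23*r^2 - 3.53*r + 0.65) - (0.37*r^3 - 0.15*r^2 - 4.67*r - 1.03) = -3.46*r^3 - 2.08*r^2 + 1.14*r + 1.68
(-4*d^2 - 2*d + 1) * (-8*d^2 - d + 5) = 32*d^4 + 20*d^3 - 26*d^2 - 11*d + 5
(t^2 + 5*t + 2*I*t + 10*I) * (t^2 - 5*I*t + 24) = t^4 + 5*t^3 - 3*I*t^3 + 34*t^2 - 15*I*t^2 + 170*t + 48*I*t + 240*I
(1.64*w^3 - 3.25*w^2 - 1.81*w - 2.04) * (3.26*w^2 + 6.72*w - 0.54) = 5.3464*w^5 + 0.425800000000001*w^4 - 28.6262*w^3 - 17.0586*w^2 - 12.7314*w + 1.1016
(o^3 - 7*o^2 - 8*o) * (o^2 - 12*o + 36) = o^5 - 19*o^4 + 112*o^3 - 156*o^2 - 288*o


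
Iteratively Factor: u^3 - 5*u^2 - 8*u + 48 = (u - 4)*(u^2 - u - 12) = (u - 4)*(u + 3)*(u - 4)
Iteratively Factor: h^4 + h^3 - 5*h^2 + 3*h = (h - 1)*(h^3 + 2*h^2 - 3*h) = (h - 1)^2*(h^2 + 3*h) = (h - 1)^2*(h + 3)*(h)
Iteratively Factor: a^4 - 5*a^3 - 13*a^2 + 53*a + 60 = (a + 3)*(a^3 - 8*a^2 + 11*a + 20) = (a - 5)*(a + 3)*(a^2 - 3*a - 4) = (a - 5)*(a - 4)*(a + 3)*(a + 1)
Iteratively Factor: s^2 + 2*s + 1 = (s + 1)*(s + 1)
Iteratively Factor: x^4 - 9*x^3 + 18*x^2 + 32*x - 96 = (x + 2)*(x^3 - 11*x^2 + 40*x - 48) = (x - 4)*(x + 2)*(x^2 - 7*x + 12) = (x - 4)*(x - 3)*(x + 2)*(x - 4)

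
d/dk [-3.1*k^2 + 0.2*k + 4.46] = 0.2 - 6.2*k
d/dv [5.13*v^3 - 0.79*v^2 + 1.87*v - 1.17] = 15.39*v^2 - 1.58*v + 1.87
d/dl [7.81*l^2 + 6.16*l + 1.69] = 15.62*l + 6.16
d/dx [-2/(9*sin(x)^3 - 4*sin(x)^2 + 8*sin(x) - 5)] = 2*(27*sin(x)^2 - 8*sin(x) + 8)*cos(x)/(9*sin(x)^3 - 4*sin(x)^2 + 8*sin(x) - 5)^2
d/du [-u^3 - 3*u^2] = 3*u*(-u - 2)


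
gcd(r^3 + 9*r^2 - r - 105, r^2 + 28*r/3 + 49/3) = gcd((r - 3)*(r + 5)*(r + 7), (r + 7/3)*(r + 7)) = r + 7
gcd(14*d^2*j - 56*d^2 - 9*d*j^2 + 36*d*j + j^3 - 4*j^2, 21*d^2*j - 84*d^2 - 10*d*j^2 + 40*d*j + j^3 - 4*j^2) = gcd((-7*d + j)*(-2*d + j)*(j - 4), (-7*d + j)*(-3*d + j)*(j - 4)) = 7*d*j - 28*d - j^2 + 4*j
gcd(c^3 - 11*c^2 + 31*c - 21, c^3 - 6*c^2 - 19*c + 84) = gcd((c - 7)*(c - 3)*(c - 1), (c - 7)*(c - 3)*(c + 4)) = c^2 - 10*c + 21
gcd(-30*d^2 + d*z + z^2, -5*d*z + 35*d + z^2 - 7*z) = -5*d + z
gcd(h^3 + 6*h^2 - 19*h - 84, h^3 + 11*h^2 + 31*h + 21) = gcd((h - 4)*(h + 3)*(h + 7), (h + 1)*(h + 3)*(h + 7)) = h^2 + 10*h + 21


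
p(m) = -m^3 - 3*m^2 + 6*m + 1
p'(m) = -3*m^2 - 6*m + 6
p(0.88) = 3.28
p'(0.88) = -1.60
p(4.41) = -116.65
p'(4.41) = -78.80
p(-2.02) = -15.12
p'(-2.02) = 5.88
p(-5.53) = 45.19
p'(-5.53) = -52.56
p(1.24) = 1.92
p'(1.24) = -6.05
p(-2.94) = -17.16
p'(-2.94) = -2.29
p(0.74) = 3.39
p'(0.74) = -0.08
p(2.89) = -30.85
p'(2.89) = -36.40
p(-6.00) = 73.00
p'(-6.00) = -66.00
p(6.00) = -287.00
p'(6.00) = -138.00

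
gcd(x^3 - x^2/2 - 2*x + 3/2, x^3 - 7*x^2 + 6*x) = x - 1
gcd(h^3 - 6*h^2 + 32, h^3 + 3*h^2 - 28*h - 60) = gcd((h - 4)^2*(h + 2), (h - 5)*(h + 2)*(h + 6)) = h + 2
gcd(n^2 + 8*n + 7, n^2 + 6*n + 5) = n + 1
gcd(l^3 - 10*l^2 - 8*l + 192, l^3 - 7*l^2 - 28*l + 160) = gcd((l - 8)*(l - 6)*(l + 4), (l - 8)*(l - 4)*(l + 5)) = l - 8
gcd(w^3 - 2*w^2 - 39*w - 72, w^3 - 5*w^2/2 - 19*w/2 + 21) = w + 3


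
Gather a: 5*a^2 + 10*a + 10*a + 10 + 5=5*a^2 + 20*a + 15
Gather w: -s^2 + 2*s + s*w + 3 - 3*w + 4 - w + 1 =-s^2 + 2*s + w*(s - 4) + 8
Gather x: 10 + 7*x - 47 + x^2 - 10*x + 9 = x^2 - 3*x - 28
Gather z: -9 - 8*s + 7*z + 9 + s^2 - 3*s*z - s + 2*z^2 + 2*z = s^2 - 9*s + 2*z^2 + z*(9 - 3*s)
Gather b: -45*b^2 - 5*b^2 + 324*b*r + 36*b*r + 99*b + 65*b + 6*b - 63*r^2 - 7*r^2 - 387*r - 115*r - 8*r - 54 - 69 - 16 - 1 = -50*b^2 + b*(360*r + 170) - 70*r^2 - 510*r - 140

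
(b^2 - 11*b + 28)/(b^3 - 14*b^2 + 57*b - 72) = (b^2 - 11*b + 28)/(b^3 - 14*b^2 + 57*b - 72)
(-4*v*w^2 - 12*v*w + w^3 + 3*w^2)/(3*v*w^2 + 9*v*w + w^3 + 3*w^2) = (-4*v + w)/(3*v + w)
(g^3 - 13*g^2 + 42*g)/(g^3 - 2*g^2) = (g^2 - 13*g + 42)/(g*(g - 2))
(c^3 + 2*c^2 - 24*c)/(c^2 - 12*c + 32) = c*(c + 6)/(c - 8)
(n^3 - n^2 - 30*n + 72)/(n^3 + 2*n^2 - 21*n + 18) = (n - 4)/(n - 1)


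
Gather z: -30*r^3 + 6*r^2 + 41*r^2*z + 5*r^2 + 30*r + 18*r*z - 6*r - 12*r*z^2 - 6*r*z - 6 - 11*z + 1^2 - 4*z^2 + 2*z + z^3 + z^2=-30*r^3 + 11*r^2 + 24*r + z^3 + z^2*(-12*r - 3) + z*(41*r^2 + 12*r - 9) - 5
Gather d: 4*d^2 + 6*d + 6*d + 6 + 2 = 4*d^2 + 12*d + 8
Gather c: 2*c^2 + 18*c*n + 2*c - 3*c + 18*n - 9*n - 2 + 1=2*c^2 + c*(18*n - 1) + 9*n - 1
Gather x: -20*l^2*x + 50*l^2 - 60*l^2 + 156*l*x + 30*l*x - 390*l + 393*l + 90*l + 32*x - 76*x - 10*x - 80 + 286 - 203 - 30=-10*l^2 + 93*l + x*(-20*l^2 + 186*l - 54) - 27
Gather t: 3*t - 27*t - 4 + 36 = 32 - 24*t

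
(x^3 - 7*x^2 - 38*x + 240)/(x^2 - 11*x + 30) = (x^2 - 2*x - 48)/(x - 6)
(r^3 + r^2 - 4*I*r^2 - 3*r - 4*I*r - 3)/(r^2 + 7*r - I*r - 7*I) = (r^2 + r*(1 - 3*I) - 3*I)/(r + 7)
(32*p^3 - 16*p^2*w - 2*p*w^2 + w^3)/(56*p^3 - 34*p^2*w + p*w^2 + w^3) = (4*p + w)/(7*p + w)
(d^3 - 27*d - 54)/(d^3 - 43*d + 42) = (d^3 - 27*d - 54)/(d^3 - 43*d + 42)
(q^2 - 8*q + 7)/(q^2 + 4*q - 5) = (q - 7)/(q + 5)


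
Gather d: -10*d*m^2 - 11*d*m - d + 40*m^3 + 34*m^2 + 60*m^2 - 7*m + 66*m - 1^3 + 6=d*(-10*m^2 - 11*m - 1) + 40*m^3 + 94*m^2 + 59*m + 5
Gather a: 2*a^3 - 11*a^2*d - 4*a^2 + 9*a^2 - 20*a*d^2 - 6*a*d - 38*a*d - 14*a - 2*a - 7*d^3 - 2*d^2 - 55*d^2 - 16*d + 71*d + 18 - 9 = 2*a^3 + a^2*(5 - 11*d) + a*(-20*d^2 - 44*d - 16) - 7*d^3 - 57*d^2 + 55*d + 9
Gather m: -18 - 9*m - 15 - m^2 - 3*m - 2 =-m^2 - 12*m - 35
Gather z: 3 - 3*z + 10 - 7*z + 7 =20 - 10*z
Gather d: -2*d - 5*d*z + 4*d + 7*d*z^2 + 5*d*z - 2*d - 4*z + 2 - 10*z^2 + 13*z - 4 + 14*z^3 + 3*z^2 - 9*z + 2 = 7*d*z^2 + 14*z^3 - 7*z^2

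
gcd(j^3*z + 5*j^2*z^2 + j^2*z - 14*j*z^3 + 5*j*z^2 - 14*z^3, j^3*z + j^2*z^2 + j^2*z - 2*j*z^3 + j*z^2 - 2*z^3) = j*z + z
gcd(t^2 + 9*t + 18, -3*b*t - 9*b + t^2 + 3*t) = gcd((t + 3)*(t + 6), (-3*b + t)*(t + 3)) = t + 3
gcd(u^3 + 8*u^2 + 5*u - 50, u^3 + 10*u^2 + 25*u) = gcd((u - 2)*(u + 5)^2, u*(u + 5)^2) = u^2 + 10*u + 25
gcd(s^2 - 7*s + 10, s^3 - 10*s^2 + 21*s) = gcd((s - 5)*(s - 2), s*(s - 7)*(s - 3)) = 1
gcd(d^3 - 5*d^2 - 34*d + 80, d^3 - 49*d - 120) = d^2 - 3*d - 40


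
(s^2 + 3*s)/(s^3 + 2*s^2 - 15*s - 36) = s/(s^2 - s - 12)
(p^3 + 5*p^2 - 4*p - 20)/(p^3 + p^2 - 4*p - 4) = (p + 5)/(p + 1)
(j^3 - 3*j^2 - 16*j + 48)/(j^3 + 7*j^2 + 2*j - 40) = (j^2 - 7*j + 12)/(j^2 + 3*j - 10)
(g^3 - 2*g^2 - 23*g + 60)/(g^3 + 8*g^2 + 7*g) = (g^3 - 2*g^2 - 23*g + 60)/(g*(g^2 + 8*g + 7))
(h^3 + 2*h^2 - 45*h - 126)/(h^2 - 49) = (h^2 + 9*h + 18)/(h + 7)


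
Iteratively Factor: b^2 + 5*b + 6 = (b + 3)*(b + 2)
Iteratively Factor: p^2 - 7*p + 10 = (p - 2)*(p - 5)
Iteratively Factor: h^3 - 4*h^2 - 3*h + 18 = (h - 3)*(h^2 - h - 6) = (h - 3)^2*(h + 2)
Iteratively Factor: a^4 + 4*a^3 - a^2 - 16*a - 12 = (a - 2)*(a^3 + 6*a^2 + 11*a + 6) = (a - 2)*(a + 3)*(a^2 + 3*a + 2) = (a - 2)*(a + 1)*(a + 3)*(a + 2)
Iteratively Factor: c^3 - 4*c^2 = (c)*(c^2 - 4*c) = c*(c - 4)*(c)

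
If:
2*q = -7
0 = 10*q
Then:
No Solution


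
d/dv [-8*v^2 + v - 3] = 1 - 16*v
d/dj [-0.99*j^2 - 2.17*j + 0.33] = -1.98*j - 2.17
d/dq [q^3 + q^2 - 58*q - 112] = 3*q^2 + 2*q - 58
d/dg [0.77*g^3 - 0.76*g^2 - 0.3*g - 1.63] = 2.31*g^2 - 1.52*g - 0.3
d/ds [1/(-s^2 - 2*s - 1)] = 2*(s + 1)/(s^2 + 2*s + 1)^2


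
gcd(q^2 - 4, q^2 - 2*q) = q - 2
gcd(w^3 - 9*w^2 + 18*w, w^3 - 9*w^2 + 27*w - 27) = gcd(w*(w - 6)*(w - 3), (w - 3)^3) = w - 3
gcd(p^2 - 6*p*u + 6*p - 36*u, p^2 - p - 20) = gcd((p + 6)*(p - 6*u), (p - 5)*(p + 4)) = 1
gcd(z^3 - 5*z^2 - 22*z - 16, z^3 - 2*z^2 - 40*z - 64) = z^2 - 6*z - 16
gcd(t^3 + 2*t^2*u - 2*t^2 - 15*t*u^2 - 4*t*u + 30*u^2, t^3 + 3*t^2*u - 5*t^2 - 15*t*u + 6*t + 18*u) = t - 2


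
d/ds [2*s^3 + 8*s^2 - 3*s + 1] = 6*s^2 + 16*s - 3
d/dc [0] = 0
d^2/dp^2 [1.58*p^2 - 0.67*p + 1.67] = 3.16000000000000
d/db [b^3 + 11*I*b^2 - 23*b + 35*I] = 3*b^2 + 22*I*b - 23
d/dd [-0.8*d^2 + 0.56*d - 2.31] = 0.56 - 1.6*d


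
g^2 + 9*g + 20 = (g + 4)*(g + 5)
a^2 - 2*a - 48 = (a - 8)*(a + 6)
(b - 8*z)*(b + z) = b^2 - 7*b*z - 8*z^2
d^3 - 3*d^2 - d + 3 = (d - 3)*(d - 1)*(d + 1)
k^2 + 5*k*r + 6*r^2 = (k + 2*r)*(k + 3*r)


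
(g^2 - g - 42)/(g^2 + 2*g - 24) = (g - 7)/(g - 4)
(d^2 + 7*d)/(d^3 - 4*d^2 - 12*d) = (d + 7)/(d^2 - 4*d - 12)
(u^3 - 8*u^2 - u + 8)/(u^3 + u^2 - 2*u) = (u^2 - 7*u - 8)/(u*(u + 2))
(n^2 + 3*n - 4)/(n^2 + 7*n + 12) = (n - 1)/(n + 3)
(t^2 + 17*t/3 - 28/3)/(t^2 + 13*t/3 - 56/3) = (3*t - 4)/(3*t - 8)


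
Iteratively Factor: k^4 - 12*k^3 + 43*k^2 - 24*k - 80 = (k + 1)*(k^3 - 13*k^2 + 56*k - 80) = (k - 4)*(k + 1)*(k^2 - 9*k + 20) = (k - 4)^2*(k + 1)*(k - 5)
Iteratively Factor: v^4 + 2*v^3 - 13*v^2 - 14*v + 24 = (v + 4)*(v^3 - 2*v^2 - 5*v + 6) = (v + 2)*(v + 4)*(v^2 - 4*v + 3) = (v - 3)*(v + 2)*(v + 4)*(v - 1)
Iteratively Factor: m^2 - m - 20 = (m + 4)*(m - 5)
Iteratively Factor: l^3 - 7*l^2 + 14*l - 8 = (l - 4)*(l^2 - 3*l + 2) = (l - 4)*(l - 2)*(l - 1)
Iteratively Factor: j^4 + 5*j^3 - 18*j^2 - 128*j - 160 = (j + 2)*(j^3 + 3*j^2 - 24*j - 80) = (j + 2)*(j + 4)*(j^2 - j - 20) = (j - 5)*(j + 2)*(j + 4)*(j + 4)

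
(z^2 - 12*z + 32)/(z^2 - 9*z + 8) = (z - 4)/(z - 1)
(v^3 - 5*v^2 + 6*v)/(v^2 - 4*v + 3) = v*(v - 2)/(v - 1)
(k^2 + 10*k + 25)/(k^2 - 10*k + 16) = (k^2 + 10*k + 25)/(k^2 - 10*k + 16)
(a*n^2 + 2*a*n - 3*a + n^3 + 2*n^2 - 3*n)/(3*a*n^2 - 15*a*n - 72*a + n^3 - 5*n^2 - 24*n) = (a*n - a + n^2 - n)/(3*a*n - 24*a + n^2 - 8*n)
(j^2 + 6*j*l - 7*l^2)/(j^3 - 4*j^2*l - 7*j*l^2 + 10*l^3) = (j + 7*l)/(j^2 - 3*j*l - 10*l^2)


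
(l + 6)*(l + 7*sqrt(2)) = l^2 + 6*l + 7*sqrt(2)*l + 42*sqrt(2)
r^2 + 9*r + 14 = (r + 2)*(r + 7)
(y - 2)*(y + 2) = y^2 - 4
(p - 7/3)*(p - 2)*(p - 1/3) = p^3 - 14*p^2/3 + 55*p/9 - 14/9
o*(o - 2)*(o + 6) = o^3 + 4*o^2 - 12*o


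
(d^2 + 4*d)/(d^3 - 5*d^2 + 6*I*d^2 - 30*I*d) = (d + 4)/(d^2 + d*(-5 + 6*I) - 30*I)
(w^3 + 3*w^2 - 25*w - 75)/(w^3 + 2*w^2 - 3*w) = (w^2 - 25)/(w*(w - 1))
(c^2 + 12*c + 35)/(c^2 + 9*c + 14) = (c + 5)/(c + 2)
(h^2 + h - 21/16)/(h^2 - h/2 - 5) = (-16*h^2 - 16*h + 21)/(8*(-2*h^2 + h + 10))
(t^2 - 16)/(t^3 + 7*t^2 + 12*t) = (t - 4)/(t*(t + 3))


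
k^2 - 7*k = k*(k - 7)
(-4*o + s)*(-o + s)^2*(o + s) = -4*o^4 + 5*o^3*s + 3*o^2*s^2 - 5*o*s^3 + s^4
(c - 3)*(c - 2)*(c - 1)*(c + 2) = c^4 - 4*c^3 - c^2 + 16*c - 12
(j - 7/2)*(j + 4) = j^2 + j/2 - 14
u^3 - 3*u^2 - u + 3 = (u - 3)*(u - 1)*(u + 1)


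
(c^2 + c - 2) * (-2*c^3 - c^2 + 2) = -2*c^5 - 3*c^4 + 3*c^3 + 4*c^2 + 2*c - 4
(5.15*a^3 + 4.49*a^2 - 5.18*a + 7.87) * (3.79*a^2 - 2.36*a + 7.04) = 19.5185*a^5 + 4.8631*a^4 + 6.0274*a^3 + 73.6617*a^2 - 55.0404*a + 55.4048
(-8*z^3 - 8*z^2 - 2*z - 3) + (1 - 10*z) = -8*z^3 - 8*z^2 - 12*z - 2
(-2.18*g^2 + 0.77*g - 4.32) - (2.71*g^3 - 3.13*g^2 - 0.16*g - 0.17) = -2.71*g^3 + 0.95*g^2 + 0.93*g - 4.15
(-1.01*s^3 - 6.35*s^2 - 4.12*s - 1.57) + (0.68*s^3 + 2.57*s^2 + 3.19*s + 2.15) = -0.33*s^3 - 3.78*s^2 - 0.93*s + 0.58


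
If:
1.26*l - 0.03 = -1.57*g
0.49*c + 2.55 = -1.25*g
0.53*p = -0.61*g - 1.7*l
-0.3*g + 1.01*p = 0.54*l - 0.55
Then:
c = -4.84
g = -0.14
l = 0.20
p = -0.48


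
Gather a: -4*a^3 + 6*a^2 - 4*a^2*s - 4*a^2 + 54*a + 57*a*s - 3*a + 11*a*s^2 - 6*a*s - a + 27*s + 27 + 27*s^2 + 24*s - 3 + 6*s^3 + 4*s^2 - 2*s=-4*a^3 + a^2*(2 - 4*s) + a*(11*s^2 + 51*s + 50) + 6*s^3 + 31*s^2 + 49*s + 24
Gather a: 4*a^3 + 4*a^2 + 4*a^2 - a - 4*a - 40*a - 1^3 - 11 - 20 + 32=4*a^3 + 8*a^2 - 45*a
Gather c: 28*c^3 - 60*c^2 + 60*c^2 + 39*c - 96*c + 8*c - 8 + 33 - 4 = 28*c^3 - 49*c + 21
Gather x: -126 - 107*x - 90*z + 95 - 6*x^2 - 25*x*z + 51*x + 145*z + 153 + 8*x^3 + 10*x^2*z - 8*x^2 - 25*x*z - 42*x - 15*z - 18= 8*x^3 + x^2*(10*z - 14) + x*(-50*z - 98) + 40*z + 104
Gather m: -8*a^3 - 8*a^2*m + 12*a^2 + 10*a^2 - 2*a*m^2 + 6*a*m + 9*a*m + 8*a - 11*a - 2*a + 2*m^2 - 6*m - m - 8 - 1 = -8*a^3 + 22*a^2 - 5*a + m^2*(2 - 2*a) + m*(-8*a^2 + 15*a - 7) - 9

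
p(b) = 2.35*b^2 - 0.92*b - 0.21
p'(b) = 4.7*b - 0.92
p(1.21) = 2.12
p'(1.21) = 4.77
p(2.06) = 7.87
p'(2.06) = 8.76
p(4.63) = 45.91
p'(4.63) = 20.84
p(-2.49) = 16.65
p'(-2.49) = -12.62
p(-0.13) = -0.05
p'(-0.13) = -1.53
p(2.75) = 15.03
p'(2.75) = 12.00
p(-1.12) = 3.77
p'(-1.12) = -6.18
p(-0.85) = 2.27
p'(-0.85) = -4.92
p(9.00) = 181.86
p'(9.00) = 41.38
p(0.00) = -0.21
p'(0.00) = -0.92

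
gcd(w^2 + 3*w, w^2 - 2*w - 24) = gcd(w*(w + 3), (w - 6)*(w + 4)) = 1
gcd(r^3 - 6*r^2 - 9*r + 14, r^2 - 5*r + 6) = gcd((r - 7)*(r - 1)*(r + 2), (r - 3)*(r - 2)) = 1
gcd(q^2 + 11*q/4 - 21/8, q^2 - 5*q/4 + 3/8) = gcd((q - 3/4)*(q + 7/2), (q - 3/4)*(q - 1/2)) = q - 3/4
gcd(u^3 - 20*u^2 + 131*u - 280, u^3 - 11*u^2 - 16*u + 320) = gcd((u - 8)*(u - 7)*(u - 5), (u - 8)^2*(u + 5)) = u - 8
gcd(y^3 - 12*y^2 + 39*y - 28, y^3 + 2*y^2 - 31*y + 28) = y^2 - 5*y + 4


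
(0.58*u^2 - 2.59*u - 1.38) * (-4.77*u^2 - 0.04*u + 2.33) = -2.7666*u^4 + 12.3311*u^3 + 8.0376*u^2 - 5.9795*u - 3.2154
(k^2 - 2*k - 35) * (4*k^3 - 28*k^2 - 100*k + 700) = 4*k^5 - 36*k^4 - 184*k^3 + 1880*k^2 + 2100*k - 24500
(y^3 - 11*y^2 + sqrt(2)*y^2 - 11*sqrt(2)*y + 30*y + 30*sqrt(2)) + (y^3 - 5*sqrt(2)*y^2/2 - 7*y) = 2*y^3 - 11*y^2 - 3*sqrt(2)*y^2/2 - 11*sqrt(2)*y + 23*y + 30*sqrt(2)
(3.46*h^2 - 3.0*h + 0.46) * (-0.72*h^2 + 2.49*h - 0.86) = -2.4912*h^4 + 10.7754*h^3 - 10.7768*h^2 + 3.7254*h - 0.3956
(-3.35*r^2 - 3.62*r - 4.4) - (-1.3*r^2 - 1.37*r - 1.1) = -2.05*r^2 - 2.25*r - 3.3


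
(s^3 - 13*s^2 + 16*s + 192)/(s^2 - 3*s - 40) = (s^2 - 5*s - 24)/(s + 5)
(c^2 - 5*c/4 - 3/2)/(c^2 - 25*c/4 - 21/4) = (c - 2)/(c - 7)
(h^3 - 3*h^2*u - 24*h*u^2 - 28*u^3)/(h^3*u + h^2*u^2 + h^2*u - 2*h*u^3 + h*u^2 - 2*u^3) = (-h^2 + 5*h*u + 14*u^2)/(u*(-h^2 + h*u - h + u))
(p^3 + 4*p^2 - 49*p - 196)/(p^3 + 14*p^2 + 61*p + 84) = (p - 7)/(p + 3)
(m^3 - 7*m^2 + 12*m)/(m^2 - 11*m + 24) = m*(m - 4)/(m - 8)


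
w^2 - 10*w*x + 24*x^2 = (w - 6*x)*(w - 4*x)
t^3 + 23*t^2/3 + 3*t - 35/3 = (t - 1)*(t + 5/3)*(t + 7)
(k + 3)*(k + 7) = k^2 + 10*k + 21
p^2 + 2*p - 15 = (p - 3)*(p + 5)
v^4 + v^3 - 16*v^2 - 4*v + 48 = (v - 3)*(v - 2)*(v + 2)*(v + 4)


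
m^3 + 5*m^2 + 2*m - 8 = (m - 1)*(m + 2)*(m + 4)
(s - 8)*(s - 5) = s^2 - 13*s + 40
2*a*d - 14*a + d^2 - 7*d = (2*a + d)*(d - 7)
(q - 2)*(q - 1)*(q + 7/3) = q^3 - 2*q^2/3 - 5*q + 14/3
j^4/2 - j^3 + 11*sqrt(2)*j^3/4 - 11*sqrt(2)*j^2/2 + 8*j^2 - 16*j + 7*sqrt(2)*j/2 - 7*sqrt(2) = (j/2 + sqrt(2)/2)*(j - 2)*(j + sqrt(2))*(j + 7*sqrt(2)/2)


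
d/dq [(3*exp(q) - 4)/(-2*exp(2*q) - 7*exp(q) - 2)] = ((3*exp(q) - 4)*(4*exp(q) + 7) - 6*exp(2*q) - 21*exp(q) - 6)*exp(q)/(2*exp(2*q) + 7*exp(q) + 2)^2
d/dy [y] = 1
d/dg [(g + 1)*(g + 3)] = 2*g + 4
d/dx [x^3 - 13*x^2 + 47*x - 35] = 3*x^2 - 26*x + 47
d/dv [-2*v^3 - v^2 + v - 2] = -6*v^2 - 2*v + 1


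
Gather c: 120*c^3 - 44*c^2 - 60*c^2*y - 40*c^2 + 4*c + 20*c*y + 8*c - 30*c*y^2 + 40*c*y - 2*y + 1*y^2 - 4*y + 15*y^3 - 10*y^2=120*c^3 + c^2*(-60*y - 84) + c*(-30*y^2 + 60*y + 12) + 15*y^3 - 9*y^2 - 6*y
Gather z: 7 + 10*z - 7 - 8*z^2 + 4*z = -8*z^2 + 14*z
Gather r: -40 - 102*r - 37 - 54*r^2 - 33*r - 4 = -54*r^2 - 135*r - 81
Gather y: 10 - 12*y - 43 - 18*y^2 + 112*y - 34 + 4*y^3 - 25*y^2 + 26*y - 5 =4*y^3 - 43*y^2 + 126*y - 72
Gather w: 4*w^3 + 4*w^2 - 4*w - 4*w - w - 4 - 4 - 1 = 4*w^3 + 4*w^2 - 9*w - 9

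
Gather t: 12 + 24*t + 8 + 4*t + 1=28*t + 21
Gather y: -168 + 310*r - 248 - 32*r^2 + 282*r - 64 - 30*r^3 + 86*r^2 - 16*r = -30*r^3 + 54*r^2 + 576*r - 480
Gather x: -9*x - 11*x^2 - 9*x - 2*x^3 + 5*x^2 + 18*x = -2*x^3 - 6*x^2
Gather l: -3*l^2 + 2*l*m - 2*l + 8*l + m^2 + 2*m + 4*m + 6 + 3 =-3*l^2 + l*(2*m + 6) + m^2 + 6*m + 9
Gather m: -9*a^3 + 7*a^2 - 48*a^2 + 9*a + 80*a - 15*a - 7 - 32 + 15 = -9*a^3 - 41*a^2 + 74*a - 24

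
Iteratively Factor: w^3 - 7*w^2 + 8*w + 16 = (w + 1)*(w^2 - 8*w + 16) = (w - 4)*(w + 1)*(w - 4)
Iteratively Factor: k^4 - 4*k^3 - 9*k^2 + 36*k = (k - 4)*(k^3 - 9*k) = (k - 4)*(k + 3)*(k^2 - 3*k) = k*(k - 4)*(k + 3)*(k - 3)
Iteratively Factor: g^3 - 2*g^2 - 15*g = (g + 3)*(g^2 - 5*g) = g*(g + 3)*(g - 5)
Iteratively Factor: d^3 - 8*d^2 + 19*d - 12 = (d - 3)*(d^2 - 5*d + 4) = (d - 3)*(d - 1)*(d - 4)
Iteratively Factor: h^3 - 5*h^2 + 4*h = (h - 4)*(h^2 - h) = (h - 4)*(h - 1)*(h)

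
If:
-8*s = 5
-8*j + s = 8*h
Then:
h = -j - 5/64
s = -5/8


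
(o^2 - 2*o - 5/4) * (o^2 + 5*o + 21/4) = o^4 + 3*o^3 - 6*o^2 - 67*o/4 - 105/16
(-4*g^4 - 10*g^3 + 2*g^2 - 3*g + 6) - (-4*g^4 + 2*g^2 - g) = -10*g^3 - 2*g + 6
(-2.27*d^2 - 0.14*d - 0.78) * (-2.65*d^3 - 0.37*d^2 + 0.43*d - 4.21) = 6.0155*d^5 + 1.2109*d^4 + 1.1427*d^3 + 9.7851*d^2 + 0.254*d + 3.2838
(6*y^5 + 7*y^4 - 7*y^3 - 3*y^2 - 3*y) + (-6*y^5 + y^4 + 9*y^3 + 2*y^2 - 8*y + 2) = 8*y^4 + 2*y^3 - y^2 - 11*y + 2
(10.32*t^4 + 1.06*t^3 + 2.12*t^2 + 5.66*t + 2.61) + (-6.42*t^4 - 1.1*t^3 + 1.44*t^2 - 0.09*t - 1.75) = 3.9*t^4 - 0.04*t^3 + 3.56*t^2 + 5.57*t + 0.86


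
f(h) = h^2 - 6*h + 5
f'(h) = 2*h - 6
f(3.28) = -3.92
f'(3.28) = 0.56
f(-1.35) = 14.92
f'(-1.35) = -8.70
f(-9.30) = 147.29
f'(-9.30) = -24.60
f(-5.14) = 62.26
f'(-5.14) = -16.28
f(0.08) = 4.53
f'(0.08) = -5.84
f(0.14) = 4.18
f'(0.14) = -5.72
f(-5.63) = 70.48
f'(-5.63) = -17.26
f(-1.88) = 19.81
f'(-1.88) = -9.76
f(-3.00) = 32.00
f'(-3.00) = -12.00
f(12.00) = 77.00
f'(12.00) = 18.00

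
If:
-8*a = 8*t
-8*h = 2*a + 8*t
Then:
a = -t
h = -3*t/4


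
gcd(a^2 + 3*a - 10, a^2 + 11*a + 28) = 1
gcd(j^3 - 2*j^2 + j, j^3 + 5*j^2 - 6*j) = j^2 - j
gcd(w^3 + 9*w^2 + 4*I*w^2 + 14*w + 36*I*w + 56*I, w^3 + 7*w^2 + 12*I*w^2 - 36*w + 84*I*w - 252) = w + 7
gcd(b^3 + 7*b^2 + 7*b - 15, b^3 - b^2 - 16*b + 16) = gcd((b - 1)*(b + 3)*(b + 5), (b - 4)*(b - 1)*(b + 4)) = b - 1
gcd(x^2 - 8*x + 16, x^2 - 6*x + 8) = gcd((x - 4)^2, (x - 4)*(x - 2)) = x - 4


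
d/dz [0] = 0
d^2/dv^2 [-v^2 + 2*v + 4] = -2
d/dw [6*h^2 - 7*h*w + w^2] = -7*h + 2*w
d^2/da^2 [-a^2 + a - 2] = -2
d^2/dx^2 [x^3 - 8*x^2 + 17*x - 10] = 6*x - 16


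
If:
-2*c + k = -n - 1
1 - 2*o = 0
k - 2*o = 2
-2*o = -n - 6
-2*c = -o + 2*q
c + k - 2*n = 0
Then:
No Solution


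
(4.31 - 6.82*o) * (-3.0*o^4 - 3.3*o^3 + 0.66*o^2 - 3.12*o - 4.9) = 20.46*o^5 + 9.576*o^4 - 18.7242*o^3 + 24.123*o^2 + 19.9708*o - 21.119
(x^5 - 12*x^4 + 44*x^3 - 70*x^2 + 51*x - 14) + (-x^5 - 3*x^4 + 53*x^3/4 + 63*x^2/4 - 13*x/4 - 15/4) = -15*x^4 + 229*x^3/4 - 217*x^2/4 + 191*x/4 - 71/4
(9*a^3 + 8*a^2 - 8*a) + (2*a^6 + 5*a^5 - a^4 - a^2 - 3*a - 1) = 2*a^6 + 5*a^5 - a^4 + 9*a^3 + 7*a^2 - 11*a - 1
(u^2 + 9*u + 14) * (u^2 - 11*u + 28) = u^4 - 2*u^3 - 57*u^2 + 98*u + 392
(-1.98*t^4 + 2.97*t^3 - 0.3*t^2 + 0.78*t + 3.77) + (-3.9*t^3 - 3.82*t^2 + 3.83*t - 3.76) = -1.98*t^4 - 0.93*t^3 - 4.12*t^2 + 4.61*t + 0.0100000000000002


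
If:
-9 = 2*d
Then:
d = -9/2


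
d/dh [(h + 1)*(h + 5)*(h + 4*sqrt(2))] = 3*h^2 + 8*sqrt(2)*h + 12*h + 5 + 24*sqrt(2)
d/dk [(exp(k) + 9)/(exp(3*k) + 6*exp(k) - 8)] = (-3*(exp(k) + 9)*(exp(2*k) + 2) + exp(3*k) + 6*exp(k) - 8)*exp(k)/(exp(3*k) + 6*exp(k) - 8)^2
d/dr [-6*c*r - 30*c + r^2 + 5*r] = -6*c + 2*r + 5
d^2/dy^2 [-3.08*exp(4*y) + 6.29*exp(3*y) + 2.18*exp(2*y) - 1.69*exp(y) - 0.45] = (-49.28*exp(3*y) + 56.61*exp(2*y) + 8.72*exp(y) - 1.69)*exp(y)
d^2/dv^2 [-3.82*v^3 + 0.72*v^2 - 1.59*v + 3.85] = 1.44 - 22.92*v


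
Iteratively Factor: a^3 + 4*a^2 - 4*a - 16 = (a - 2)*(a^2 + 6*a + 8) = (a - 2)*(a + 4)*(a + 2)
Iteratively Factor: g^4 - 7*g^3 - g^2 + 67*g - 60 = (g + 3)*(g^3 - 10*g^2 + 29*g - 20) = (g - 1)*(g + 3)*(g^2 - 9*g + 20) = (g - 4)*(g - 1)*(g + 3)*(g - 5)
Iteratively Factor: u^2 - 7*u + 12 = (u - 3)*(u - 4)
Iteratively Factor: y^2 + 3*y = (y + 3)*(y)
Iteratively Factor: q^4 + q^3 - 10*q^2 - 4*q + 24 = (q - 2)*(q^3 + 3*q^2 - 4*q - 12) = (q - 2)*(q + 2)*(q^2 + q - 6) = (q - 2)^2*(q + 2)*(q + 3)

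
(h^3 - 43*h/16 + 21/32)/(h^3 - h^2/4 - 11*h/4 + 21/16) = (4*h - 1)/(2*(2*h - 1))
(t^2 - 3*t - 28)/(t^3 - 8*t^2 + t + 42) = (t + 4)/(t^2 - t - 6)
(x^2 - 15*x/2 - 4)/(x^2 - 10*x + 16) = (x + 1/2)/(x - 2)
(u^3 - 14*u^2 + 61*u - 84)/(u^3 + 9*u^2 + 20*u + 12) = (u^3 - 14*u^2 + 61*u - 84)/(u^3 + 9*u^2 + 20*u + 12)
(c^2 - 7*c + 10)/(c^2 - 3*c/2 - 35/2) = 2*(c - 2)/(2*c + 7)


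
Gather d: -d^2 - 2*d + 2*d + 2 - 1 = 1 - d^2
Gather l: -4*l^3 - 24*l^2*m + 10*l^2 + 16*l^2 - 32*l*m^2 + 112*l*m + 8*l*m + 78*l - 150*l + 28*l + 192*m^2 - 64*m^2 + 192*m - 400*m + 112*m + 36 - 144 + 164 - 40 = -4*l^3 + l^2*(26 - 24*m) + l*(-32*m^2 + 120*m - 44) + 128*m^2 - 96*m + 16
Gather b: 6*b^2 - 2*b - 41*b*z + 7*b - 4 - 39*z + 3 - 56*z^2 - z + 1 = 6*b^2 + b*(5 - 41*z) - 56*z^2 - 40*z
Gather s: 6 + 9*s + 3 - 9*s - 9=0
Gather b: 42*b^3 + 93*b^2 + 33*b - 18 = 42*b^3 + 93*b^2 + 33*b - 18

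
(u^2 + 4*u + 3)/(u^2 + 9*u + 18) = (u + 1)/(u + 6)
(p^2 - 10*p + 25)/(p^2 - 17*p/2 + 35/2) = 2*(p - 5)/(2*p - 7)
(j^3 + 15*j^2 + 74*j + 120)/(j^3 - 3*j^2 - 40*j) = (j^2 + 10*j + 24)/(j*(j - 8))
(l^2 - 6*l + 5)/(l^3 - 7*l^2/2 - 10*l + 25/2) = 2/(2*l + 5)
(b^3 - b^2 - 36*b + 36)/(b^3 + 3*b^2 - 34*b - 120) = (b^2 + 5*b - 6)/(b^2 + 9*b + 20)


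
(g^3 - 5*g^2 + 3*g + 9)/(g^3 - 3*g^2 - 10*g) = (-g^3 + 5*g^2 - 3*g - 9)/(g*(-g^2 + 3*g + 10))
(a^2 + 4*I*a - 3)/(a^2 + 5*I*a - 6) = (a + I)/(a + 2*I)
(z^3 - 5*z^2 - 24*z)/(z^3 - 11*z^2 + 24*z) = (z + 3)/(z - 3)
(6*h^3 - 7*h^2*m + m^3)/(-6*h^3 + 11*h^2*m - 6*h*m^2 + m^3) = (-3*h - m)/(3*h - m)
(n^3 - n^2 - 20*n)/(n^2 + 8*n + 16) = n*(n - 5)/(n + 4)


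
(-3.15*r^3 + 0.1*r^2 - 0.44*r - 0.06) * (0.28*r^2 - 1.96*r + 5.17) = -0.882*r^5 + 6.202*r^4 - 16.6047*r^3 + 1.3626*r^2 - 2.1572*r - 0.3102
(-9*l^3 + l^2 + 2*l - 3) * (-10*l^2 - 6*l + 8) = 90*l^5 + 44*l^4 - 98*l^3 + 26*l^2 + 34*l - 24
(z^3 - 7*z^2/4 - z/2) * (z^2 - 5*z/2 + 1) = z^5 - 17*z^4/4 + 39*z^3/8 - z^2/2 - z/2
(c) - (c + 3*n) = -3*n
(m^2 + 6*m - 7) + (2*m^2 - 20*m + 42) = 3*m^2 - 14*m + 35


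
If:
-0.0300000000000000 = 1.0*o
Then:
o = -0.03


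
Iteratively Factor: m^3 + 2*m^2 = (m)*(m^2 + 2*m) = m^2*(m + 2)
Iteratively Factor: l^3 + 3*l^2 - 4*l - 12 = (l + 3)*(l^2 - 4) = (l + 2)*(l + 3)*(l - 2)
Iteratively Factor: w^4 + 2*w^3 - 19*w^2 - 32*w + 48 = (w + 3)*(w^3 - w^2 - 16*w + 16) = (w - 4)*(w + 3)*(w^2 + 3*w - 4) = (w - 4)*(w + 3)*(w + 4)*(w - 1)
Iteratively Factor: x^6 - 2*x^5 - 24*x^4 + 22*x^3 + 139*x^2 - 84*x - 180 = (x + 3)*(x^5 - 5*x^4 - 9*x^3 + 49*x^2 - 8*x - 60) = (x + 1)*(x + 3)*(x^4 - 6*x^3 - 3*x^2 + 52*x - 60) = (x - 2)*(x + 1)*(x + 3)*(x^3 - 4*x^2 - 11*x + 30) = (x - 2)*(x + 1)*(x + 3)^2*(x^2 - 7*x + 10) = (x - 2)^2*(x + 1)*(x + 3)^2*(x - 5)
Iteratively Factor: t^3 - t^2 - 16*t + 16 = (t + 4)*(t^2 - 5*t + 4) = (t - 4)*(t + 4)*(t - 1)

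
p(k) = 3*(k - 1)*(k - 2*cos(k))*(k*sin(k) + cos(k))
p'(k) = 3*k*(k - 1)*(k - 2*cos(k))*cos(k) + 3*(k - 1)*(k*sin(k) + cos(k))*(2*sin(k) + 1) + 3*(k - 2*cos(k))*(k*sin(k) + cos(k))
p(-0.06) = 6.55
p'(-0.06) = -9.38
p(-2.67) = 3.15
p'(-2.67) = 22.08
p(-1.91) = 15.95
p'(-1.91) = 12.78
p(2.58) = 10.68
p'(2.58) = -32.30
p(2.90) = -7.65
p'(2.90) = -84.07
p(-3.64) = -68.64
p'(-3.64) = 169.90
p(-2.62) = 4.22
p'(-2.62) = 20.67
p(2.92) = -9.37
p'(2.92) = -87.57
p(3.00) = -16.93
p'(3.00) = -101.57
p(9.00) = 726.72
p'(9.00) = -1916.53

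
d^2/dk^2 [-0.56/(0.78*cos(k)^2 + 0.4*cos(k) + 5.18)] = (1.362816*(1 - cos(k)^2)^2 + 0.52416*cos(k)^3 - 8.279488*cos(k)^2 - 2.20864*cos(k) + 2.983232)/(0.78*cos(k)^2 + 0.4*cos(k) + 5.18)^3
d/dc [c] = 1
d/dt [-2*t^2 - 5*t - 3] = -4*t - 5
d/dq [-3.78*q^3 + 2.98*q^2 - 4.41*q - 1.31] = -11.34*q^2 + 5.96*q - 4.41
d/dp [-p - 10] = -1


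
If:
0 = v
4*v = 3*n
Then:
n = 0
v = 0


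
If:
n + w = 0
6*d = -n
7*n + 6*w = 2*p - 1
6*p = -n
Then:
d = 1/8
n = -3/4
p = 1/8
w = 3/4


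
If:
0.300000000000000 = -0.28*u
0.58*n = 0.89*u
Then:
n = -1.64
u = -1.07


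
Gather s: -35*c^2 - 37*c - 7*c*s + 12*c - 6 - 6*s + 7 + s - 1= -35*c^2 - 25*c + s*(-7*c - 5)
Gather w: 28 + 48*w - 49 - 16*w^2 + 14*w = -16*w^2 + 62*w - 21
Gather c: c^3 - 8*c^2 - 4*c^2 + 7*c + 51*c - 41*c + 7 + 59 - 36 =c^3 - 12*c^2 + 17*c + 30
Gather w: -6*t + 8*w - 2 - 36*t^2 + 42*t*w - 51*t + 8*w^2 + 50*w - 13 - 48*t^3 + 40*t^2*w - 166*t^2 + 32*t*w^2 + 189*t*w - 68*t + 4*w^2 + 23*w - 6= -48*t^3 - 202*t^2 - 125*t + w^2*(32*t + 12) + w*(40*t^2 + 231*t + 81) - 21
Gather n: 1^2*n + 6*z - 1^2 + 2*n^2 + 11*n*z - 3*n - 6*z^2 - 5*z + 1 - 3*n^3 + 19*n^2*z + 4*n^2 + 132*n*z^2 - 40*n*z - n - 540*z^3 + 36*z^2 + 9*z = -3*n^3 + n^2*(19*z + 6) + n*(132*z^2 - 29*z - 3) - 540*z^3 + 30*z^2 + 10*z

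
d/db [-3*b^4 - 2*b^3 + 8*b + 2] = -12*b^3 - 6*b^2 + 8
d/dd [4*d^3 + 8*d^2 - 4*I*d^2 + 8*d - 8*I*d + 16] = 12*d^2 + 8*d*(2 - I) + 8 - 8*I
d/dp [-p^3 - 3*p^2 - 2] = 3*p*(-p - 2)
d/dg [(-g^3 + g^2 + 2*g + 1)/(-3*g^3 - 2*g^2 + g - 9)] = (5*g^4 + 10*g^3 + 41*g^2 - 14*g - 19)/(9*g^6 + 12*g^5 - 2*g^4 + 50*g^3 + 37*g^2 - 18*g + 81)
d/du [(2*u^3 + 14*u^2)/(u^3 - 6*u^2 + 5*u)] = 2*(-13*u^2 + 10*u + 35)/(u^4 - 12*u^3 + 46*u^2 - 60*u + 25)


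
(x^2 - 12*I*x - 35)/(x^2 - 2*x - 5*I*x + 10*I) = (x - 7*I)/(x - 2)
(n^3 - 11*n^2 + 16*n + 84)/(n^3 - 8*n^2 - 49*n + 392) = (n^2 - 4*n - 12)/(n^2 - n - 56)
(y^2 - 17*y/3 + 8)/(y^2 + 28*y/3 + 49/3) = (3*y^2 - 17*y + 24)/(3*y^2 + 28*y + 49)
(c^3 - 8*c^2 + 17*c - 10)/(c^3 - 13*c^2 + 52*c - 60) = (c - 1)/(c - 6)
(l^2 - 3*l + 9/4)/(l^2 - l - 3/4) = (2*l - 3)/(2*l + 1)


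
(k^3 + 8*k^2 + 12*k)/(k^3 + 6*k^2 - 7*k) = (k^2 + 8*k + 12)/(k^2 + 6*k - 7)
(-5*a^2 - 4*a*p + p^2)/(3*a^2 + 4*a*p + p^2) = (-5*a + p)/(3*a + p)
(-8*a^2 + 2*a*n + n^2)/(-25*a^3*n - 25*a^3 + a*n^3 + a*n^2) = (8*a^2 - 2*a*n - n^2)/(a*(25*a^2*n + 25*a^2 - n^3 - n^2))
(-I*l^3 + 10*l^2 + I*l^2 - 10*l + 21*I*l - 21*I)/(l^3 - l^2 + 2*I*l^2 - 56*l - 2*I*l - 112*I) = (-I*l^3 + l^2*(10 + I) + l*(-10 + 21*I) - 21*I)/(l^3 + l^2*(-1 + 2*I) - 2*l*(28 + I) - 112*I)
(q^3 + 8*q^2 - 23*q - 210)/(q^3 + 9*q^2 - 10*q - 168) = (q - 5)/(q - 4)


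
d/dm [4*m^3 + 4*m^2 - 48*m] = 12*m^2 + 8*m - 48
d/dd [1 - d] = -1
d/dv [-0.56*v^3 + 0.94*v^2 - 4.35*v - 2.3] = -1.68*v^2 + 1.88*v - 4.35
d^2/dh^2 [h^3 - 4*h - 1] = 6*h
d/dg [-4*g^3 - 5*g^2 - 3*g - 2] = -12*g^2 - 10*g - 3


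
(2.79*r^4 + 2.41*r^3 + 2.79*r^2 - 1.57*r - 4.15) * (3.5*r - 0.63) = 9.765*r^5 + 6.6773*r^4 + 8.2467*r^3 - 7.2527*r^2 - 13.5359*r + 2.6145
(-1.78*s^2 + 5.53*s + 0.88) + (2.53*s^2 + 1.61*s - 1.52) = 0.75*s^2 + 7.14*s - 0.64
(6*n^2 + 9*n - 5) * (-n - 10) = -6*n^3 - 69*n^2 - 85*n + 50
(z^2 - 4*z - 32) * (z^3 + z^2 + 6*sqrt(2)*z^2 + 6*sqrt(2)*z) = z^5 - 3*z^4 + 6*sqrt(2)*z^4 - 36*z^3 - 18*sqrt(2)*z^3 - 216*sqrt(2)*z^2 - 32*z^2 - 192*sqrt(2)*z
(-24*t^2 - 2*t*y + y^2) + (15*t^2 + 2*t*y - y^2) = -9*t^2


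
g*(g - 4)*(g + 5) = g^3 + g^2 - 20*g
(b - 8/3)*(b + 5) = b^2 + 7*b/3 - 40/3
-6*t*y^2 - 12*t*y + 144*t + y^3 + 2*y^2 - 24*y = (-6*t + y)*(y - 4)*(y + 6)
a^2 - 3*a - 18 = (a - 6)*(a + 3)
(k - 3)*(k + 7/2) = k^2 + k/2 - 21/2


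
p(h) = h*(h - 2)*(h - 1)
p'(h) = h*(h - 2) + h*(h - 1) + (h - 2)*(h - 1)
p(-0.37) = -1.20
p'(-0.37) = 4.63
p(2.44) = 1.55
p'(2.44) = 5.22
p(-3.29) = -74.66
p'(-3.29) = 54.21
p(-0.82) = -4.21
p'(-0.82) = 8.94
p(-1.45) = -12.26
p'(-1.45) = 17.01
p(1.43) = -0.35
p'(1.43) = -0.45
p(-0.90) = -4.96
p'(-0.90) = 9.83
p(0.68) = 0.29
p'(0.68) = -0.69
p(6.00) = 120.00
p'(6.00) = 74.00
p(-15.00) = -4080.00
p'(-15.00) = 767.00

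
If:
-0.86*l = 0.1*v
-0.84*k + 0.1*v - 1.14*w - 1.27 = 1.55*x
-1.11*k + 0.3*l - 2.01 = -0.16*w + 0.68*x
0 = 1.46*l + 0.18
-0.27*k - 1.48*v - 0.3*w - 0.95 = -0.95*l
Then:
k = -5.49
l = -0.12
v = 1.06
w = -3.84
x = 5.05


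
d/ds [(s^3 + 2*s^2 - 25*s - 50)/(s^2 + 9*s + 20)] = (s^2 + 8*s - 2)/(s^2 + 8*s + 16)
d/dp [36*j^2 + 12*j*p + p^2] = 12*j + 2*p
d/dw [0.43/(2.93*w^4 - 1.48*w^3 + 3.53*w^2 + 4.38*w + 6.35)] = (-5.0396*w^3 + 1.9092*w^2 - 3.0358*w - 1.8834)/(2.93*w^4 - 1.48*w^3 + 3.53*w^2 + 4.38*w + 6.35)^2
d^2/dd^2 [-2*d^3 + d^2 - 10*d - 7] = 2 - 12*d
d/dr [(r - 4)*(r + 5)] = 2*r + 1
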